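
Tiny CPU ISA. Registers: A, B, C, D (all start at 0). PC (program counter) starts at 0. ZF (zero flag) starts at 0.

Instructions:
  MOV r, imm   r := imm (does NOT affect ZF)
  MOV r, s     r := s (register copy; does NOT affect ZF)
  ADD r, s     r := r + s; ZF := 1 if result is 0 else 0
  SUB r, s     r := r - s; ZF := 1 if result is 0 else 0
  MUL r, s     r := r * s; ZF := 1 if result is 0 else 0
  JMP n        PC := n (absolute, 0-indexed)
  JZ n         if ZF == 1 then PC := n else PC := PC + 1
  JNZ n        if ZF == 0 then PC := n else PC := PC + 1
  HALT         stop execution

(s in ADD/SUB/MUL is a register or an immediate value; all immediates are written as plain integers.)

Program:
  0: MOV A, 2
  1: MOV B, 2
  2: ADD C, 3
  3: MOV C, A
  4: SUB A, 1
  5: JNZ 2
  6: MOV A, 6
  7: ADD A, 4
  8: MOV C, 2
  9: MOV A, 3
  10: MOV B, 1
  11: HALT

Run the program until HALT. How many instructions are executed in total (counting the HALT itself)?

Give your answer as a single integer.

Answer: 16

Derivation:
Step 1: PC=0 exec 'MOV A, 2'. After: A=2 B=0 C=0 D=0 ZF=0 PC=1
Step 2: PC=1 exec 'MOV B, 2'. After: A=2 B=2 C=0 D=0 ZF=0 PC=2
Step 3: PC=2 exec 'ADD C, 3'. After: A=2 B=2 C=3 D=0 ZF=0 PC=3
Step 4: PC=3 exec 'MOV C, A'. After: A=2 B=2 C=2 D=0 ZF=0 PC=4
Step 5: PC=4 exec 'SUB A, 1'. After: A=1 B=2 C=2 D=0 ZF=0 PC=5
Step 6: PC=5 exec 'JNZ 2'. After: A=1 B=2 C=2 D=0 ZF=0 PC=2
Step 7: PC=2 exec 'ADD C, 3'. After: A=1 B=2 C=5 D=0 ZF=0 PC=3
Step 8: PC=3 exec 'MOV C, A'. After: A=1 B=2 C=1 D=0 ZF=0 PC=4
Step 9: PC=4 exec 'SUB A, 1'. After: A=0 B=2 C=1 D=0 ZF=1 PC=5
Step 10: PC=5 exec 'JNZ 2'. After: A=0 B=2 C=1 D=0 ZF=1 PC=6
Step 11: PC=6 exec 'MOV A, 6'. After: A=6 B=2 C=1 D=0 ZF=1 PC=7
Step 12: PC=7 exec 'ADD A, 4'. After: A=10 B=2 C=1 D=0 ZF=0 PC=8
Step 13: PC=8 exec 'MOV C, 2'. After: A=10 B=2 C=2 D=0 ZF=0 PC=9
Step 14: PC=9 exec 'MOV A, 3'. After: A=3 B=2 C=2 D=0 ZF=0 PC=10
Step 15: PC=10 exec 'MOV B, 1'. After: A=3 B=1 C=2 D=0 ZF=0 PC=11
Step 16: PC=11 exec 'HALT'. After: A=3 B=1 C=2 D=0 ZF=0 PC=11 HALTED
Total instructions executed: 16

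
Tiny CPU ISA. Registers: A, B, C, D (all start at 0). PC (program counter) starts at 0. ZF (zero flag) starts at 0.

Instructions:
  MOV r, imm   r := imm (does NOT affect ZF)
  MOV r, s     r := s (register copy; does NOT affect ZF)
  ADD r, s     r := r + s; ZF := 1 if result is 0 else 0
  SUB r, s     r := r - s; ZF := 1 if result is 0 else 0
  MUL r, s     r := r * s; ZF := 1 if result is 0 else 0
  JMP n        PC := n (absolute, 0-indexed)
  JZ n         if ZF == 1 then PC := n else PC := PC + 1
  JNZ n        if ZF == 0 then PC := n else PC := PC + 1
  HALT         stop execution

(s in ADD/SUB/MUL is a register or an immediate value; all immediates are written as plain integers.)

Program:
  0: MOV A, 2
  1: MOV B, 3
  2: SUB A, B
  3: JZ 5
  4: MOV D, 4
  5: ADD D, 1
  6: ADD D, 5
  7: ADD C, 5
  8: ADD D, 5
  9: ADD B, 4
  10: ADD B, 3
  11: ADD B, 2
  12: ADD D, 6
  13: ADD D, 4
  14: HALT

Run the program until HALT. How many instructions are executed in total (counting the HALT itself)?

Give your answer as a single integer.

Step 1: PC=0 exec 'MOV A, 2'. After: A=2 B=0 C=0 D=0 ZF=0 PC=1
Step 2: PC=1 exec 'MOV B, 3'. After: A=2 B=3 C=0 D=0 ZF=0 PC=2
Step 3: PC=2 exec 'SUB A, B'. After: A=-1 B=3 C=0 D=0 ZF=0 PC=3
Step 4: PC=3 exec 'JZ 5'. After: A=-1 B=3 C=0 D=0 ZF=0 PC=4
Step 5: PC=4 exec 'MOV D, 4'. After: A=-1 B=3 C=0 D=4 ZF=0 PC=5
Step 6: PC=5 exec 'ADD D, 1'. After: A=-1 B=3 C=0 D=5 ZF=0 PC=6
Step 7: PC=6 exec 'ADD D, 5'. After: A=-1 B=3 C=0 D=10 ZF=0 PC=7
Step 8: PC=7 exec 'ADD C, 5'. After: A=-1 B=3 C=5 D=10 ZF=0 PC=8
Step 9: PC=8 exec 'ADD D, 5'. After: A=-1 B=3 C=5 D=15 ZF=0 PC=9
Step 10: PC=9 exec 'ADD B, 4'. After: A=-1 B=7 C=5 D=15 ZF=0 PC=10
Step 11: PC=10 exec 'ADD B, 3'. After: A=-1 B=10 C=5 D=15 ZF=0 PC=11
Step 12: PC=11 exec 'ADD B, 2'. After: A=-1 B=12 C=5 D=15 ZF=0 PC=12
Step 13: PC=12 exec 'ADD D, 6'. After: A=-1 B=12 C=5 D=21 ZF=0 PC=13
Step 14: PC=13 exec 'ADD D, 4'. After: A=-1 B=12 C=5 D=25 ZF=0 PC=14
Step 15: PC=14 exec 'HALT'. After: A=-1 B=12 C=5 D=25 ZF=0 PC=14 HALTED
Total instructions executed: 15

Answer: 15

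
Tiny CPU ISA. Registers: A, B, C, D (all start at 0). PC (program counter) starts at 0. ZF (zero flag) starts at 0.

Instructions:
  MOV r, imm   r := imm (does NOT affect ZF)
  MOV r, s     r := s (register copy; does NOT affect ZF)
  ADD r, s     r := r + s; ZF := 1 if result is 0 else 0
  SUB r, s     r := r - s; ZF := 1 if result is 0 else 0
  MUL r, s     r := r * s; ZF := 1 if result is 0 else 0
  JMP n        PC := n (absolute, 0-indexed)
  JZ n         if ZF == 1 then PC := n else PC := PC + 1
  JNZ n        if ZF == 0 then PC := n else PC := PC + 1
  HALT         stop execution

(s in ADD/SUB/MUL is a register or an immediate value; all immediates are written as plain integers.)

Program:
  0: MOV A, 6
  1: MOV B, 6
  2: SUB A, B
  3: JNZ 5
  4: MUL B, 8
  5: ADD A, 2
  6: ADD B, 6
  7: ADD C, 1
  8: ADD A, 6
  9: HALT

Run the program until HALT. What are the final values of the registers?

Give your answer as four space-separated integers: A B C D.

Step 1: PC=0 exec 'MOV A, 6'. After: A=6 B=0 C=0 D=0 ZF=0 PC=1
Step 2: PC=1 exec 'MOV B, 6'. After: A=6 B=6 C=0 D=0 ZF=0 PC=2
Step 3: PC=2 exec 'SUB A, B'. After: A=0 B=6 C=0 D=0 ZF=1 PC=3
Step 4: PC=3 exec 'JNZ 5'. After: A=0 B=6 C=0 D=0 ZF=1 PC=4
Step 5: PC=4 exec 'MUL B, 8'. After: A=0 B=48 C=0 D=0 ZF=0 PC=5
Step 6: PC=5 exec 'ADD A, 2'. After: A=2 B=48 C=0 D=0 ZF=0 PC=6
Step 7: PC=6 exec 'ADD B, 6'. After: A=2 B=54 C=0 D=0 ZF=0 PC=7
Step 8: PC=7 exec 'ADD C, 1'. After: A=2 B=54 C=1 D=0 ZF=0 PC=8
Step 9: PC=8 exec 'ADD A, 6'. After: A=8 B=54 C=1 D=0 ZF=0 PC=9
Step 10: PC=9 exec 'HALT'. After: A=8 B=54 C=1 D=0 ZF=0 PC=9 HALTED

Answer: 8 54 1 0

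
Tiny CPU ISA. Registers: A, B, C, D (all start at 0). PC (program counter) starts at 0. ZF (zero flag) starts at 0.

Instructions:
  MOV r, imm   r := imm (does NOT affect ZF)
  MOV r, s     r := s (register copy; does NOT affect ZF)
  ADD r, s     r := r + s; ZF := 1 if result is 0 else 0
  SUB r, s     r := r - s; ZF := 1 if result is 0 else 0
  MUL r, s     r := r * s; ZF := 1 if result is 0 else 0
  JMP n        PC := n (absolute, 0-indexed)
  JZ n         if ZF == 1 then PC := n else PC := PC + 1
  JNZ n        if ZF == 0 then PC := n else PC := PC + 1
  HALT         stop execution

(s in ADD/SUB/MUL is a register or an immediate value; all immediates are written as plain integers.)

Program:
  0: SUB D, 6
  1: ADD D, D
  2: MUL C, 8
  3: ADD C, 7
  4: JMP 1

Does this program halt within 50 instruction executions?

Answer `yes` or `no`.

Answer: no

Derivation:
Step 1: PC=0 exec 'SUB D, 6'. After: A=0 B=0 C=0 D=-6 ZF=0 PC=1
Step 2: PC=1 exec 'ADD D, D'. After: A=0 B=0 C=0 D=-12 ZF=0 PC=2
Step 3: PC=2 exec 'MUL C, 8'. After: A=0 B=0 C=0 D=-12 ZF=1 PC=3
Step 4: PC=3 exec 'ADD C, 7'. After: A=0 B=0 C=7 D=-12 ZF=0 PC=4
Step 5: PC=4 exec 'JMP 1'. After: A=0 B=0 C=7 D=-12 ZF=0 PC=1
Step 6: PC=1 exec 'ADD D, D'. After: A=0 B=0 C=7 D=-24 ZF=0 PC=2
Step 7: PC=2 exec 'MUL C, 8'. After: A=0 B=0 C=56 D=-24 ZF=0 PC=3
Step 8: PC=3 exec 'ADD C, 7'. After: A=0 B=0 C=63 D=-24 ZF=0 PC=4
Step 9: PC=4 exec 'JMP 1'. After: A=0 B=0 C=63 D=-24 ZF=0 PC=1
Step 10: PC=1 exec 'ADD D, D'. After: A=0 B=0 C=63 D=-48 ZF=0 PC=2
Step 11: PC=2 exec 'MUL C, 8'. After: A=0 B=0 C=504 D=-48 ZF=0 PC=3
Step 12: PC=3 exec 'ADD C, 7'. After: A=0 B=0 C=511 D=-48 ZF=0 PC=4
Step 13: PC=4 exec 'JMP 1'. After: A=0 B=0 C=511 D=-48 ZF=0 PC=1
Step 14: PC=1 exec 'ADD D, D'. After: A=0 B=0 C=511 D=-96 ZF=0 PC=2
Step 15: PC=2 exec 'MUL C, 8'. After: A=0 B=0 C=4088 D=-96 ZF=0 PC=3
After 50 steps: not halted. PC revisits the same instructions with no path to HALT; will never halt.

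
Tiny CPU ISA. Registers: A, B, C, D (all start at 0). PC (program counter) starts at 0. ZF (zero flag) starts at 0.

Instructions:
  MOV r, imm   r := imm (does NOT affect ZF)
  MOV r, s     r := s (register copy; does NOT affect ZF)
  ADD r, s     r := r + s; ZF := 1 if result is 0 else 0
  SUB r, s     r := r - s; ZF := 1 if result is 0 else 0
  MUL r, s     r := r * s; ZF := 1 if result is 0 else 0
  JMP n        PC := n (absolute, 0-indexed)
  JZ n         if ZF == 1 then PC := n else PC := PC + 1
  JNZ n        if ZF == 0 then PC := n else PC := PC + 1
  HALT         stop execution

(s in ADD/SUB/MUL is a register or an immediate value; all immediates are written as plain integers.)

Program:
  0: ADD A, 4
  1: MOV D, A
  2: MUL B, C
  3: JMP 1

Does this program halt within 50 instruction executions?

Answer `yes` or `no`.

Step 1: PC=0 exec 'ADD A, 4'. After: A=4 B=0 C=0 D=0 ZF=0 PC=1
Step 2: PC=1 exec 'MOV D, A'. After: A=4 B=0 C=0 D=4 ZF=0 PC=2
Step 3: PC=2 exec 'MUL B, C'. After: A=4 B=0 C=0 D=4 ZF=1 PC=3
Step 4: PC=3 exec 'JMP 1'. After: A=4 B=0 C=0 D=4 ZF=1 PC=1
Step 5: PC=1 exec 'MOV D, A'. After: A=4 B=0 C=0 D=4 ZF=1 PC=2
Step 6: PC=2 exec 'MUL B, C'. After: A=4 B=0 C=0 D=4 ZF=1 PC=3
State after step 6 equals state after step 3: the program is in a cycle of length 3 and will never halt.

Answer: no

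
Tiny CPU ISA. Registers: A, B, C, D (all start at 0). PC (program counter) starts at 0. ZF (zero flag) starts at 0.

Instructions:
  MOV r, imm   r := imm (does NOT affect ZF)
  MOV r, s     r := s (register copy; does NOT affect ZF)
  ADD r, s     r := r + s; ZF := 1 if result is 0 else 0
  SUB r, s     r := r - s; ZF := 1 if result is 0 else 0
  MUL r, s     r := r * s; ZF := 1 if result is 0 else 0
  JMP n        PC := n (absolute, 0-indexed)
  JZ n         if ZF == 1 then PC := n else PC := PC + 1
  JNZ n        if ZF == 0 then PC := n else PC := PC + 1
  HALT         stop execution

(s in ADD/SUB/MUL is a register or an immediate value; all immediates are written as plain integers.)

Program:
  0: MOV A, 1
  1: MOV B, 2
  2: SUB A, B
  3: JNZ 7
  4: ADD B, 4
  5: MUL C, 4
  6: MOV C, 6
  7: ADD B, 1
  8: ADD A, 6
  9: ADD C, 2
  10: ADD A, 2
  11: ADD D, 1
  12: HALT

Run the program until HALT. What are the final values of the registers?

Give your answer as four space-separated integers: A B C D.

Step 1: PC=0 exec 'MOV A, 1'. After: A=1 B=0 C=0 D=0 ZF=0 PC=1
Step 2: PC=1 exec 'MOV B, 2'. After: A=1 B=2 C=0 D=0 ZF=0 PC=2
Step 3: PC=2 exec 'SUB A, B'. After: A=-1 B=2 C=0 D=0 ZF=0 PC=3
Step 4: PC=3 exec 'JNZ 7'. After: A=-1 B=2 C=0 D=0 ZF=0 PC=7
Step 5: PC=7 exec 'ADD B, 1'. After: A=-1 B=3 C=0 D=0 ZF=0 PC=8
Step 6: PC=8 exec 'ADD A, 6'. After: A=5 B=3 C=0 D=0 ZF=0 PC=9
Step 7: PC=9 exec 'ADD C, 2'. After: A=5 B=3 C=2 D=0 ZF=0 PC=10
Step 8: PC=10 exec 'ADD A, 2'. After: A=7 B=3 C=2 D=0 ZF=0 PC=11
Step 9: PC=11 exec 'ADD D, 1'. After: A=7 B=3 C=2 D=1 ZF=0 PC=12
Step 10: PC=12 exec 'HALT'. After: A=7 B=3 C=2 D=1 ZF=0 PC=12 HALTED

Answer: 7 3 2 1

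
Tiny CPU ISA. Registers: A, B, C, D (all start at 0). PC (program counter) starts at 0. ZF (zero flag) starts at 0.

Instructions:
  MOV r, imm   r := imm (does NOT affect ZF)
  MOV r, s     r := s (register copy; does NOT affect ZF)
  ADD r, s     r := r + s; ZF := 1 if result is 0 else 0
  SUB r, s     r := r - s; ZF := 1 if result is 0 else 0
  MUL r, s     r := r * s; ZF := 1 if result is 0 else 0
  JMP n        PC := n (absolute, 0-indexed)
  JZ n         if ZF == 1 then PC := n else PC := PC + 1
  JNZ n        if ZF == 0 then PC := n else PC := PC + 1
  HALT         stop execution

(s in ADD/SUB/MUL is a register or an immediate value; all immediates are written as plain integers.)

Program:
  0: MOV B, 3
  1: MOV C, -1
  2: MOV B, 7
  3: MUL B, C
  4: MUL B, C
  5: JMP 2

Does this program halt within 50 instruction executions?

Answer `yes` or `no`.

Answer: no

Derivation:
Step 1: PC=0 exec 'MOV B, 3'. After: A=0 B=3 C=0 D=0 ZF=0 PC=1
Step 2: PC=1 exec 'MOV C, -1'. After: A=0 B=3 C=-1 D=0 ZF=0 PC=2
Step 3: PC=2 exec 'MOV B, 7'. After: A=0 B=7 C=-1 D=0 ZF=0 PC=3
Step 4: PC=3 exec 'MUL B, C'. After: A=0 B=-7 C=-1 D=0 ZF=0 PC=4
Step 5: PC=4 exec 'MUL B, C'. After: A=0 B=7 C=-1 D=0 ZF=0 PC=5
Step 6: PC=5 exec 'JMP 2'. After: A=0 B=7 C=-1 D=0 ZF=0 PC=2
Step 7: PC=2 exec 'MOV B, 7'. After: A=0 B=7 C=-1 D=0 ZF=0 PC=3
State after step 7 equals state after step 3: the program is in a cycle of length 4 and will never halt.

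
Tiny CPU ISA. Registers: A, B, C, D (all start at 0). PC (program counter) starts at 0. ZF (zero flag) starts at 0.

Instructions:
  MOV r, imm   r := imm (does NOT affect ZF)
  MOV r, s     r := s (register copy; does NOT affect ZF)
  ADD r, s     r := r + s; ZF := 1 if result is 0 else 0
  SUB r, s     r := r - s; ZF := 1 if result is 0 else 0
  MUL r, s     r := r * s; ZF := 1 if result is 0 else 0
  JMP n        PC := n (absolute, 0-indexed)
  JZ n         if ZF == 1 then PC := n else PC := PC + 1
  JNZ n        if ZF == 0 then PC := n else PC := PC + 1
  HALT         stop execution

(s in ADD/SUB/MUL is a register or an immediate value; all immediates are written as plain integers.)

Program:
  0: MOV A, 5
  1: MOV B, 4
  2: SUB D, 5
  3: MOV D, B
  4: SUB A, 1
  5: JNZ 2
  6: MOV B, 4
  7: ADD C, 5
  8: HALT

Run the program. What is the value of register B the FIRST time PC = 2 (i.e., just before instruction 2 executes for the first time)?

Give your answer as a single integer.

Step 1: PC=0 exec 'MOV A, 5'. After: A=5 B=0 C=0 D=0 ZF=0 PC=1
Step 2: PC=1 exec 'MOV B, 4'. After: A=5 B=4 C=0 D=0 ZF=0 PC=2
First time PC=2: B=4

4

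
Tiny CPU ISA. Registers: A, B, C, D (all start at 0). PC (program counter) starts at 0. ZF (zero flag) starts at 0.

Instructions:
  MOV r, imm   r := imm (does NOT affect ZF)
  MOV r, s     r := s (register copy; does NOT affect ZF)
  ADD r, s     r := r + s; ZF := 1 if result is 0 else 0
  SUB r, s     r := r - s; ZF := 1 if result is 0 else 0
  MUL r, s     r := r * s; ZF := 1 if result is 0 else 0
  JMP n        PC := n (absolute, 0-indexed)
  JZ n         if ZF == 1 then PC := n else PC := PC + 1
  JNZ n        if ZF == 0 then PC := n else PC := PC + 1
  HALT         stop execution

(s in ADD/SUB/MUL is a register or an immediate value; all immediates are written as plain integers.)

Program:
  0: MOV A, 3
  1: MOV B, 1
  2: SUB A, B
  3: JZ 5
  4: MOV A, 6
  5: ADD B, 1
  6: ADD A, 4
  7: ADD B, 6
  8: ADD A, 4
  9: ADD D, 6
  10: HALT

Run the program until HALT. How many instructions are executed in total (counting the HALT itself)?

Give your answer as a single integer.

Answer: 11

Derivation:
Step 1: PC=0 exec 'MOV A, 3'. After: A=3 B=0 C=0 D=0 ZF=0 PC=1
Step 2: PC=1 exec 'MOV B, 1'. After: A=3 B=1 C=0 D=0 ZF=0 PC=2
Step 3: PC=2 exec 'SUB A, B'. After: A=2 B=1 C=0 D=0 ZF=0 PC=3
Step 4: PC=3 exec 'JZ 5'. After: A=2 B=1 C=0 D=0 ZF=0 PC=4
Step 5: PC=4 exec 'MOV A, 6'. After: A=6 B=1 C=0 D=0 ZF=0 PC=5
Step 6: PC=5 exec 'ADD B, 1'. After: A=6 B=2 C=0 D=0 ZF=0 PC=6
Step 7: PC=6 exec 'ADD A, 4'. After: A=10 B=2 C=0 D=0 ZF=0 PC=7
Step 8: PC=7 exec 'ADD B, 6'. After: A=10 B=8 C=0 D=0 ZF=0 PC=8
Step 9: PC=8 exec 'ADD A, 4'. After: A=14 B=8 C=0 D=0 ZF=0 PC=9
Step 10: PC=9 exec 'ADD D, 6'. After: A=14 B=8 C=0 D=6 ZF=0 PC=10
Step 11: PC=10 exec 'HALT'. After: A=14 B=8 C=0 D=6 ZF=0 PC=10 HALTED
Total instructions executed: 11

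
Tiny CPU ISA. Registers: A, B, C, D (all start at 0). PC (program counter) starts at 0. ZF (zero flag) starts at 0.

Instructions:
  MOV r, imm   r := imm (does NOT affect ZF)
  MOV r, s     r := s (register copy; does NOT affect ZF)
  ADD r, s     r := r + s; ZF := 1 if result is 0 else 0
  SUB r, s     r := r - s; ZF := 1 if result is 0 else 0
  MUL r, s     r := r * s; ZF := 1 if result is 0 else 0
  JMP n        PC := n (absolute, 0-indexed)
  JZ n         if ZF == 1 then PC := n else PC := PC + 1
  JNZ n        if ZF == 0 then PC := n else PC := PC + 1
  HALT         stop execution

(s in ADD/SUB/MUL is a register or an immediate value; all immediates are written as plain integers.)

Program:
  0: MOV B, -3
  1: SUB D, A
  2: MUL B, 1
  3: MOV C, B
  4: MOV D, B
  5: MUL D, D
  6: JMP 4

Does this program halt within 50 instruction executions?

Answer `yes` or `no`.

Answer: no

Derivation:
Step 1: PC=0 exec 'MOV B, -3'. After: A=0 B=-3 C=0 D=0 ZF=0 PC=1
Step 2: PC=1 exec 'SUB D, A'. After: A=0 B=-3 C=0 D=0 ZF=1 PC=2
Step 3: PC=2 exec 'MUL B, 1'. After: A=0 B=-3 C=0 D=0 ZF=0 PC=3
Step 4: PC=3 exec 'MOV C, B'. After: A=0 B=-3 C=-3 D=0 ZF=0 PC=4
Step 5: PC=4 exec 'MOV D, B'. After: A=0 B=-3 C=-3 D=-3 ZF=0 PC=5
Step 6: PC=5 exec 'MUL D, D'. After: A=0 B=-3 C=-3 D=9 ZF=0 PC=6
Step 7: PC=6 exec 'JMP 4'. After: A=0 B=-3 C=-3 D=9 ZF=0 PC=4
Step 8: PC=4 exec 'MOV D, B'. After: A=0 B=-3 C=-3 D=-3 ZF=0 PC=5
State after step 8 equals state after step 5: the program is in a cycle of length 3 and will never halt.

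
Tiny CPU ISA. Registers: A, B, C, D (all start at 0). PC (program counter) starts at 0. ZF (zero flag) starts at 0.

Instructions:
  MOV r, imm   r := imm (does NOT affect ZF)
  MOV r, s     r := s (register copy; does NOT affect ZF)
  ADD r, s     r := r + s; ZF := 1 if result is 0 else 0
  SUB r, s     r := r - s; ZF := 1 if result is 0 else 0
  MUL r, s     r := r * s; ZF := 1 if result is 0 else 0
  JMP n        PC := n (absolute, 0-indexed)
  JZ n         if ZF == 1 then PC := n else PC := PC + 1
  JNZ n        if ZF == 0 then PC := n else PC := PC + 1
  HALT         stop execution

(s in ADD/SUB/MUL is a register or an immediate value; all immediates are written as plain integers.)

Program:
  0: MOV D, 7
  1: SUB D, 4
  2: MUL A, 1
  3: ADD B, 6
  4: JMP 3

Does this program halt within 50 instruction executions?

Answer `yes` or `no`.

Step 1: PC=0 exec 'MOV D, 7'. After: A=0 B=0 C=0 D=7 ZF=0 PC=1
Step 2: PC=1 exec 'SUB D, 4'. After: A=0 B=0 C=0 D=3 ZF=0 PC=2
Step 3: PC=2 exec 'MUL A, 1'. After: A=0 B=0 C=0 D=3 ZF=1 PC=3
Step 4: PC=3 exec 'ADD B, 6'. After: A=0 B=6 C=0 D=3 ZF=0 PC=4
Step 5: PC=4 exec 'JMP 3'. After: A=0 B=6 C=0 D=3 ZF=0 PC=3
Step 6: PC=3 exec 'ADD B, 6'. After: A=0 B=12 C=0 D=3 ZF=0 PC=4
Step 7: PC=4 exec 'JMP 3'. After: A=0 B=12 C=0 D=3 ZF=0 PC=3
Step 8: PC=3 exec 'ADD B, 6'. After: A=0 B=18 C=0 D=3 ZF=0 PC=4
Step 9: PC=4 exec 'JMP 3'. After: A=0 B=18 C=0 D=3 ZF=0 PC=3
Step 10: PC=3 exec 'ADD B, 6'. After: A=0 B=24 C=0 D=3 ZF=0 PC=4
Step 11: PC=4 exec 'JMP 3'. After: A=0 B=24 C=0 D=3 ZF=0 PC=3
Step 12: PC=3 exec 'ADD B, 6'. After: A=0 B=30 C=0 D=3 ZF=0 PC=4
Step 13: PC=4 exec 'JMP 3'. After: A=0 B=30 C=0 D=3 ZF=0 PC=3
Step 14: PC=3 exec 'ADD B, 6'. After: A=0 B=36 C=0 D=3 ZF=0 PC=4
Step 15: PC=4 exec 'JMP 3'. After: A=0 B=36 C=0 D=3 ZF=0 PC=3
After 50 steps: not halted. PC revisits the same instructions with no path to HALT; will never halt.

Answer: no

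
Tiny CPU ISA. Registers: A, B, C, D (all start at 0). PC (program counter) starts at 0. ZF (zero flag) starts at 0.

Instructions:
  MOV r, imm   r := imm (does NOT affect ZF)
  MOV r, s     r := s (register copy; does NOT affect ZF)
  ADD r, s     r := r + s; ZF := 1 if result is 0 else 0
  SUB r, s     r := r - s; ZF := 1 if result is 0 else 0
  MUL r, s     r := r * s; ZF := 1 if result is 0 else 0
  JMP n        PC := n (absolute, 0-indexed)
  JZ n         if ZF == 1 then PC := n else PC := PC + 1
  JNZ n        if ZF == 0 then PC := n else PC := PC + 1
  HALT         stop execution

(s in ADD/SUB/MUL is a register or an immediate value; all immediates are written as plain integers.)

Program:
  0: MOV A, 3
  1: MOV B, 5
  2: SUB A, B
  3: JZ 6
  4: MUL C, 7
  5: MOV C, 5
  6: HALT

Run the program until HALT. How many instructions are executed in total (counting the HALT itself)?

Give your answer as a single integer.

Step 1: PC=0 exec 'MOV A, 3'. After: A=3 B=0 C=0 D=0 ZF=0 PC=1
Step 2: PC=1 exec 'MOV B, 5'. After: A=3 B=5 C=0 D=0 ZF=0 PC=2
Step 3: PC=2 exec 'SUB A, B'. After: A=-2 B=5 C=0 D=0 ZF=0 PC=3
Step 4: PC=3 exec 'JZ 6'. After: A=-2 B=5 C=0 D=0 ZF=0 PC=4
Step 5: PC=4 exec 'MUL C, 7'. After: A=-2 B=5 C=0 D=0 ZF=1 PC=5
Step 6: PC=5 exec 'MOV C, 5'. After: A=-2 B=5 C=5 D=0 ZF=1 PC=6
Step 7: PC=6 exec 'HALT'. After: A=-2 B=5 C=5 D=0 ZF=1 PC=6 HALTED
Total instructions executed: 7

Answer: 7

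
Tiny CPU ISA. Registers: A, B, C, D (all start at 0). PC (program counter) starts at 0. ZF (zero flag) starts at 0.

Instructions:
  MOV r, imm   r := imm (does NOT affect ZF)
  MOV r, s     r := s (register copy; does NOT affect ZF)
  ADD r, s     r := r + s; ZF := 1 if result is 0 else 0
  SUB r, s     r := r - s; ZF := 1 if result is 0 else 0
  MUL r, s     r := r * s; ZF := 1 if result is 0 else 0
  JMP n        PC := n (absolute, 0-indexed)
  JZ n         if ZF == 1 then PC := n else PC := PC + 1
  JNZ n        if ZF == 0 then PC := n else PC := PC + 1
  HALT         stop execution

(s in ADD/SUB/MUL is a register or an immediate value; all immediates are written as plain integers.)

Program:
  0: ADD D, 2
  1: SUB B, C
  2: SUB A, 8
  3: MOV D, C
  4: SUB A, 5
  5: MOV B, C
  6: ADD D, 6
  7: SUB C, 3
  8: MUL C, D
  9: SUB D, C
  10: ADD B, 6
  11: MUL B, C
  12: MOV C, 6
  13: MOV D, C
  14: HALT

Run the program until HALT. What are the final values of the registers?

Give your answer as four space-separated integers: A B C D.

Answer: -13 -108 6 6

Derivation:
Step 1: PC=0 exec 'ADD D, 2'. After: A=0 B=0 C=0 D=2 ZF=0 PC=1
Step 2: PC=1 exec 'SUB B, C'. After: A=0 B=0 C=0 D=2 ZF=1 PC=2
Step 3: PC=2 exec 'SUB A, 8'. After: A=-8 B=0 C=0 D=2 ZF=0 PC=3
Step 4: PC=3 exec 'MOV D, C'. After: A=-8 B=0 C=0 D=0 ZF=0 PC=4
Step 5: PC=4 exec 'SUB A, 5'. After: A=-13 B=0 C=0 D=0 ZF=0 PC=5
Step 6: PC=5 exec 'MOV B, C'. After: A=-13 B=0 C=0 D=0 ZF=0 PC=6
Step 7: PC=6 exec 'ADD D, 6'. After: A=-13 B=0 C=0 D=6 ZF=0 PC=7
Step 8: PC=7 exec 'SUB C, 3'. After: A=-13 B=0 C=-3 D=6 ZF=0 PC=8
Step 9: PC=8 exec 'MUL C, D'. After: A=-13 B=0 C=-18 D=6 ZF=0 PC=9
Step 10: PC=9 exec 'SUB D, C'. After: A=-13 B=0 C=-18 D=24 ZF=0 PC=10
Step 11: PC=10 exec 'ADD B, 6'. After: A=-13 B=6 C=-18 D=24 ZF=0 PC=11
Step 12: PC=11 exec 'MUL B, C'. After: A=-13 B=-108 C=-18 D=24 ZF=0 PC=12
Step 13: PC=12 exec 'MOV C, 6'. After: A=-13 B=-108 C=6 D=24 ZF=0 PC=13
Step 14: PC=13 exec 'MOV D, C'. After: A=-13 B=-108 C=6 D=6 ZF=0 PC=14
Step 15: PC=14 exec 'HALT'. After: A=-13 B=-108 C=6 D=6 ZF=0 PC=14 HALTED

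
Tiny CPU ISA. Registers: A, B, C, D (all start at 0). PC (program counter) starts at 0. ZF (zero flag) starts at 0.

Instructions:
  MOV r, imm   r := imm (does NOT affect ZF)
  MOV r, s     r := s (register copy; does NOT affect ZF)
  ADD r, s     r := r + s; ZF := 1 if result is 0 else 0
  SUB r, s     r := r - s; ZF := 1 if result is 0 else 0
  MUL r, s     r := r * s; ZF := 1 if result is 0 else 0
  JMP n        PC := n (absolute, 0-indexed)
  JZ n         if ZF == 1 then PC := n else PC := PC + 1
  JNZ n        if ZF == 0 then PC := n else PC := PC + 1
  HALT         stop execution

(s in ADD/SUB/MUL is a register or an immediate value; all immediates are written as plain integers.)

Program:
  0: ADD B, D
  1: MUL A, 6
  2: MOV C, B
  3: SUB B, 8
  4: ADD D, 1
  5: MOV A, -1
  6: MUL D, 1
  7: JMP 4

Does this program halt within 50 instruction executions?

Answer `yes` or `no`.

Answer: no

Derivation:
Step 1: PC=0 exec 'ADD B, D'. After: A=0 B=0 C=0 D=0 ZF=1 PC=1
Step 2: PC=1 exec 'MUL A, 6'. After: A=0 B=0 C=0 D=0 ZF=1 PC=2
Step 3: PC=2 exec 'MOV C, B'. After: A=0 B=0 C=0 D=0 ZF=1 PC=3
Step 4: PC=3 exec 'SUB B, 8'. After: A=0 B=-8 C=0 D=0 ZF=0 PC=4
Step 5: PC=4 exec 'ADD D, 1'. After: A=0 B=-8 C=0 D=1 ZF=0 PC=5
Step 6: PC=5 exec 'MOV A, -1'. After: A=-1 B=-8 C=0 D=1 ZF=0 PC=6
Step 7: PC=6 exec 'MUL D, 1'. After: A=-1 B=-8 C=0 D=1 ZF=0 PC=7
Step 8: PC=7 exec 'JMP 4'. After: A=-1 B=-8 C=0 D=1 ZF=0 PC=4
Step 9: PC=4 exec 'ADD D, 1'. After: A=-1 B=-8 C=0 D=2 ZF=0 PC=5
Step 10: PC=5 exec 'MOV A, -1'. After: A=-1 B=-8 C=0 D=2 ZF=0 PC=6
Step 11: PC=6 exec 'MUL D, 1'. After: A=-1 B=-8 C=0 D=2 ZF=0 PC=7
Step 12: PC=7 exec 'JMP 4'. After: A=-1 B=-8 C=0 D=2 ZF=0 PC=4
Step 13: PC=4 exec 'ADD D, 1'. After: A=-1 B=-8 C=0 D=3 ZF=0 PC=5
Step 14: PC=5 exec 'MOV A, -1'. After: A=-1 B=-8 C=0 D=3 ZF=0 PC=6
Step 15: PC=6 exec 'MUL D, 1'. After: A=-1 B=-8 C=0 D=3 ZF=0 PC=7
After 50 steps: not halted. PC revisits the same instructions with no path to HALT; will never halt.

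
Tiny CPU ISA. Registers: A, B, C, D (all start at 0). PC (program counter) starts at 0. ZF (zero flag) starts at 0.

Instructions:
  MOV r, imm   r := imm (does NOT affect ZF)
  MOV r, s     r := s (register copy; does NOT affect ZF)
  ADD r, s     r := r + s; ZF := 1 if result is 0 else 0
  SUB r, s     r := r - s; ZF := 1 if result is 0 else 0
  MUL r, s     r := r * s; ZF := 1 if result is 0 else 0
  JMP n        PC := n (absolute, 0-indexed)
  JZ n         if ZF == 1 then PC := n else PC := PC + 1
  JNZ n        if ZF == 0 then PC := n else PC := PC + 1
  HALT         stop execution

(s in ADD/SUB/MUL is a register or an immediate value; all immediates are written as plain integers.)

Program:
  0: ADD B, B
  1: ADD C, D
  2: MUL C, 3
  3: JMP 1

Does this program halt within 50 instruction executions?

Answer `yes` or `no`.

Step 1: PC=0 exec 'ADD B, B'. After: A=0 B=0 C=0 D=0 ZF=1 PC=1
Step 2: PC=1 exec 'ADD C, D'. After: A=0 B=0 C=0 D=0 ZF=1 PC=2
Step 3: PC=2 exec 'MUL C, 3'. After: A=0 B=0 C=0 D=0 ZF=1 PC=3
Step 4: PC=3 exec 'JMP 1'. After: A=0 B=0 C=0 D=0 ZF=1 PC=1
State after step 4 equals state after step 1: the program is in a cycle of length 3 and will never halt.

Answer: no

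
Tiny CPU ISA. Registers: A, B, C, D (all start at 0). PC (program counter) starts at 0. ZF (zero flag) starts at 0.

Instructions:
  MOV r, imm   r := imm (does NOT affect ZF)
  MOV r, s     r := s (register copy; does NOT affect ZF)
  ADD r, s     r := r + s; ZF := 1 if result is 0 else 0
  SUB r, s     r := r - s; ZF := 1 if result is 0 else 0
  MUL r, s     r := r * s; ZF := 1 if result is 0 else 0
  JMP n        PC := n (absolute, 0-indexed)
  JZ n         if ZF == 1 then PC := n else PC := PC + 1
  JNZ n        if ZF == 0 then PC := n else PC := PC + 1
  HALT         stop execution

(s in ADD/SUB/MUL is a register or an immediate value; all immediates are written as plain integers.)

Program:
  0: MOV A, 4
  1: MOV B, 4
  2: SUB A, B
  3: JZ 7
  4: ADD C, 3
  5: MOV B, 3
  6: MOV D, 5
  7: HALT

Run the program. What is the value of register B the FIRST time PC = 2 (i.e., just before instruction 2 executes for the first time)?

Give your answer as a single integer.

Step 1: PC=0 exec 'MOV A, 4'. After: A=4 B=0 C=0 D=0 ZF=0 PC=1
Step 2: PC=1 exec 'MOV B, 4'. After: A=4 B=4 C=0 D=0 ZF=0 PC=2
First time PC=2: B=4

4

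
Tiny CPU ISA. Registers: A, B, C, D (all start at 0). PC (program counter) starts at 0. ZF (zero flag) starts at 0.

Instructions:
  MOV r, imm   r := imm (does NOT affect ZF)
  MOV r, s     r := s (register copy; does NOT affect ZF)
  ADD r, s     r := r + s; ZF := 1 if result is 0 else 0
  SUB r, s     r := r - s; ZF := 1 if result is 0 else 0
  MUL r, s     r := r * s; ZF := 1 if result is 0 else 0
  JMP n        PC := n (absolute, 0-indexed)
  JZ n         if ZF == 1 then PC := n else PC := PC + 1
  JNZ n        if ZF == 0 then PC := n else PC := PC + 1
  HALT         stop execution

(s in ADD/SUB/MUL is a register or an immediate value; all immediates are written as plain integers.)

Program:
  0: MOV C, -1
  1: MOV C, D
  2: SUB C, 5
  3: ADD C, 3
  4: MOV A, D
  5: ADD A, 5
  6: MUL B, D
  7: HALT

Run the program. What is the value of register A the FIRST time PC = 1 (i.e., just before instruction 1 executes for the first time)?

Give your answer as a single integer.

Step 1: PC=0 exec 'MOV C, -1'. After: A=0 B=0 C=-1 D=0 ZF=0 PC=1
First time PC=1: A=0

0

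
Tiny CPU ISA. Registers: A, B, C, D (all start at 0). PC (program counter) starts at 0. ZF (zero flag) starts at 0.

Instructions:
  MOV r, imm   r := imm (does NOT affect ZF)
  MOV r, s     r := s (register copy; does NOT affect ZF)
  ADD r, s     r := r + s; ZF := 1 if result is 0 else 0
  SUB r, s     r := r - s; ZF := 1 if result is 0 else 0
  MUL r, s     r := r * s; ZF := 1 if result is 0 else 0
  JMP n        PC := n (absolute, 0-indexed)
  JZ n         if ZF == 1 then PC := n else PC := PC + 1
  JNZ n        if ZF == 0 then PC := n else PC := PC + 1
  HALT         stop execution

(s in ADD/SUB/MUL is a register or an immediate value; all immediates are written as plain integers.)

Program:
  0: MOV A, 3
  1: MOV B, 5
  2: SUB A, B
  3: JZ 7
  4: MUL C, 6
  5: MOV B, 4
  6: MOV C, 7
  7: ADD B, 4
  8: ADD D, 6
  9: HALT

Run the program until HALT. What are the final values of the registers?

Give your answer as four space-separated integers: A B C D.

Step 1: PC=0 exec 'MOV A, 3'. After: A=3 B=0 C=0 D=0 ZF=0 PC=1
Step 2: PC=1 exec 'MOV B, 5'. After: A=3 B=5 C=0 D=0 ZF=0 PC=2
Step 3: PC=2 exec 'SUB A, B'. After: A=-2 B=5 C=0 D=0 ZF=0 PC=3
Step 4: PC=3 exec 'JZ 7'. After: A=-2 B=5 C=0 D=0 ZF=0 PC=4
Step 5: PC=4 exec 'MUL C, 6'. After: A=-2 B=5 C=0 D=0 ZF=1 PC=5
Step 6: PC=5 exec 'MOV B, 4'. After: A=-2 B=4 C=0 D=0 ZF=1 PC=6
Step 7: PC=6 exec 'MOV C, 7'. After: A=-2 B=4 C=7 D=0 ZF=1 PC=7
Step 8: PC=7 exec 'ADD B, 4'. After: A=-2 B=8 C=7 D=0 ZF=0 PC=8
Step 9: PC=8 exec 'ADD D, 6'. After: A=-2 B=8 C=7 D=6 ZF=0 PC=9
Step 10: PC=9 exec 'HALT'. After: A=-2 B=8 C=7 D=6 ZF=0 PC=9 HALTED

Answer: -2 8 7 6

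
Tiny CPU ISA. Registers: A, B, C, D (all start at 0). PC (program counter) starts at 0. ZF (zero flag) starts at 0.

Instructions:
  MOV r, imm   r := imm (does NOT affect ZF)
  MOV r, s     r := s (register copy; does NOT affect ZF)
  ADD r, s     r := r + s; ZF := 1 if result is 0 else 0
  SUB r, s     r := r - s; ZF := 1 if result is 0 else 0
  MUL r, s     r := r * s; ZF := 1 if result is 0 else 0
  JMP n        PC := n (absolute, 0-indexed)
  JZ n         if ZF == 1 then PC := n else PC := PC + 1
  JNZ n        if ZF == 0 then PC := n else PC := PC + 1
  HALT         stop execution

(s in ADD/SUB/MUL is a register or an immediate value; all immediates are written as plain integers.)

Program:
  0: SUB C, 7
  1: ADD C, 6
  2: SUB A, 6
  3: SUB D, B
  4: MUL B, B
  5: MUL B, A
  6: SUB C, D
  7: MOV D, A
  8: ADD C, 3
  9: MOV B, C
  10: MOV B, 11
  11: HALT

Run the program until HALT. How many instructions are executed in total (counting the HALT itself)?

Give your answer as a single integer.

Step 1: PC=0 exec 'SUB C, 7'. After: A=0 B=0 C=-7 D=0 ZF=0 PC=1
Step 2: PC=1 exec 'ADD C, 6'. After: A=0 B=0 C=-1 D=0 ZF=0 PC=2
Step 3: PC=2 exec 'SUB A, 6'. After: A=-6 B=0 C=-1 D=0 ZF=0 PC=3
Step 4: PC=3 exec 'SUB D, B'. After: A=-6 B=0 C=-1 D=0 ZF=1 PC=4
Step 5: PC=4 exec 'MUL B, B'. After: A=-6 B=0 C=-1 D=0 ZF=1 PC=5
Step 6: PC=5 exec 'MUL B, A'. After: A=-6 B=0 C=-1 D=0 ZF=1 PC=6
Step 7: PC=6 exec 'SUB C, D'. After: A=-6 B=0 C=-1 D=0 ZF=0 PC=7
Step 8: PC=7 exec 'MOV D, A'. After: A=-6 B=0 C=-1 D=-6 ZF=0 PC=8
Step 9: PC=8 exec 'ADD C, 3'. After: A=-6 B=0 C=2 D=-6 ZF=0 PC=9
Step 10: PC=9 exec 'MOV B, C'. After: A=-6 B=2 C=2 D=-6 ZF=0 PC=10
Step 11: PC=10 exec 'MOV B, 11'. After: A=-6 B=11 C=2 D=-6 ZF=0 PC=11
Step 12: PC=11 exec 'HALT'. After: A=-6 B=11 C=2 D=-6 ZF=0 PC=11 HALTED
Total instructions executed: 12

Answer: 12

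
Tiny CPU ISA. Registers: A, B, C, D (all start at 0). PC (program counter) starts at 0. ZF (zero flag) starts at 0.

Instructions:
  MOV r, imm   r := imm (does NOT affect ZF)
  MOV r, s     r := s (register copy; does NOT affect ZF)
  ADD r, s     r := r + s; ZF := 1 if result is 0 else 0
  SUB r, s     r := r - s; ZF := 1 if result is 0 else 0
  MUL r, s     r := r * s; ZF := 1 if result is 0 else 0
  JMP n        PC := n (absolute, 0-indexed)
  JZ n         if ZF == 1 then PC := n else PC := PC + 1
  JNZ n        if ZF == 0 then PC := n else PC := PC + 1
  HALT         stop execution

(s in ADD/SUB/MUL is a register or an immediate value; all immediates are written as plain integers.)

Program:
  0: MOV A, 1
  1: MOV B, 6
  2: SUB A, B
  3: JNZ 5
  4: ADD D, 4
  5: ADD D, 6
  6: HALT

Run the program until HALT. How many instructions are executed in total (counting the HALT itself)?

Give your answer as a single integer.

Answer: 6

Derivation:
Step 1: PC=0 exec 'MOV A, 1'. After: A=1 B=0 C=0 D=0 ZF=0 PC=1
Step 2: PC=1 exec 'MOV B, 6'. After: A=1 B=6 C=0 D=0 ZF=0 PC=2
Step 3: PC=2 exec 'SUB A, B'. After: A=-5 B=6 C=0 D=0 ZF=0 PC=3
Step 4: PC=3 exec 'JNZ 5'. After: A=-5 B=6 C=0 D=0 ZF=0 PC=5
Step 5: PC=5 exec 'ADD D, 6'. After: A=-5 B=6 C=0 D=6 ZF=0 PC=6
Step 6: PC=6 exec 'HALT'. After: A=-5 B=6 C=0 D=6 ZF=0 PC=6 HALTED
Total instructions executed: 6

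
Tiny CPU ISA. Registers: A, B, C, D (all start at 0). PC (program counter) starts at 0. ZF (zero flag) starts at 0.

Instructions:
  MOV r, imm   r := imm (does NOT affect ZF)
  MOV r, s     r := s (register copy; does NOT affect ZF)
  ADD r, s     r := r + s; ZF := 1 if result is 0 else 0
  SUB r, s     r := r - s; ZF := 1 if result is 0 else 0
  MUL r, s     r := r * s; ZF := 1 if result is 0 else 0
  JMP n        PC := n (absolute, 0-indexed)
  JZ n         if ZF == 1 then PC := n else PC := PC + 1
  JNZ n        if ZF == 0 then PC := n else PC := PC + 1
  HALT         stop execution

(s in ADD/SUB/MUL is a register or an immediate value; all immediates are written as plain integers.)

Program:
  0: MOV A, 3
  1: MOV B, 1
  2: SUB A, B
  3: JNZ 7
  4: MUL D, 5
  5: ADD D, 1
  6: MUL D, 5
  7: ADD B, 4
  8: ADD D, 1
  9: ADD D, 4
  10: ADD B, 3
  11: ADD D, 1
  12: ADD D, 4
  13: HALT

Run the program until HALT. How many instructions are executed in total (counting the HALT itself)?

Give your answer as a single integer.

Step 1: PC=0 exec 'MOV A, 3'. After: A=3 B=0 C=0 D=0 ZF=0 PC=1
Step 2: PC=1 exec 'MOV B, 1'. After: A=3 B=1 C=0 D=0 ZF=0 PC=2
Step 3: PC=2 exec 'SUB A, B'. After: A=2 B=1 C=0 D=0 ZF=0 PC=3
Step 4: PC=3 exec 'JNZ 7'. After: A=2 B=1 C=0 D=0 ZF=0 PC=7
Step 5: PC=7 exec 'ADD B, 4'. After: A=2 B=5 C=0 D=0 ZF=0 PC=8
Step 6: PC=8 exec 'ADD D, 1'. After: A=2 B=5 C=0 D=1 ZF=0 PC=9
Step 7: PC=9 exec 'ADD D, 4'. After: A=2 B=5 C=0 D=5 ZF=0 PC=10
Step 8: PC=10 exec 'ADD B, 3'. After: A=2 B=8 C=0 D=5 ZF=0 PC=11
Step 9: PC=11 exec 'ADD D, 1'. After: A=2 B=8 C=0 D=6 ZF=0 PC=12
Step 10: PC=12 exec 'ADD D, 4'. After: A=2 B=8 C=0 D=10 ZF=0 PC=13
Step 11: PC=13 exec 'HALT'. After: A=2 B=8 C=0 D=10 ZF=0 PC=13 HALTED
Total instructions executed: 11

Answer: 11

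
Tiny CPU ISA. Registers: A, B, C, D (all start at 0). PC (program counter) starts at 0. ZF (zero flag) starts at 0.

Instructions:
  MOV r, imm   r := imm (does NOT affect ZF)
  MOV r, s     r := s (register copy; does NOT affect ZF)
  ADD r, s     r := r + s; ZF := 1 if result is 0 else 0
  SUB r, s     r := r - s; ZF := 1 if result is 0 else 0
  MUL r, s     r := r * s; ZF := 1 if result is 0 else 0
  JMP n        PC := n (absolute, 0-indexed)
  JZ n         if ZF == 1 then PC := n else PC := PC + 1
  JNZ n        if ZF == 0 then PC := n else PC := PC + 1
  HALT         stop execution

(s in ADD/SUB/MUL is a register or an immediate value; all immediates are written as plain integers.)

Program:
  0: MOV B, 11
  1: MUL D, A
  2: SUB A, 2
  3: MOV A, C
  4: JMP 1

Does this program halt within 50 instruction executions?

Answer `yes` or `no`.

Answer: no

Derivation:
Step 1: PC=0 exec 'MOV B, 11'. After: A=0 B=11 C=0 D=0 ZF=0 PC=1
Step 2: PC=1 exec 'MUL D, A'. After: A=0 B=11 C=0 D=0 ZF=1 PC=2
Step 3: PC=2 exec 'SUB A, 2'. After: A=-2 B=11 C=0 D=0 ZF=0 PC=3
Step 4: PC=3 exec 'MOV A, C'. After: A=0 B=11 C=0 D=0 ZF=0 PC=4
Step 5: PC=4 exec 'JMP 1'. After: A=0 B=11 C=0 D=0 ZF=0 PC=1
State after step 5 equals state after step 1: the program is in a cycle of length 4 and will never halt.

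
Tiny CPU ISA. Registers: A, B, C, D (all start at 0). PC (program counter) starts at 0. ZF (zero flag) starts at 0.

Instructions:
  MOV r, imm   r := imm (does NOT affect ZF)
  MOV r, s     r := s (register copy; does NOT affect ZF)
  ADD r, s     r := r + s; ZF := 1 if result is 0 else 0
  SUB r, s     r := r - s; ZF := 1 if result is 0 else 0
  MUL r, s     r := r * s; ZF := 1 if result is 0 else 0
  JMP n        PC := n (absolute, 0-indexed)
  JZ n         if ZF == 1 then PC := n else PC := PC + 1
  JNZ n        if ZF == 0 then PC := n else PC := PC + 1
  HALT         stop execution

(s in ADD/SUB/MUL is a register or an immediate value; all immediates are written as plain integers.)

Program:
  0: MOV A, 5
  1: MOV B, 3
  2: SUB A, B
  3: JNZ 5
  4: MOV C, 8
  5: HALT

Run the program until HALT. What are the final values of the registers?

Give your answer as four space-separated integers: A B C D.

Answer: 2 3 0 0

Derivation:
Step 1: PC=0 exec 'MOV A, 5'. After: A=5 B=0 C=0 D=0 ZF=0 PC=1
Step 2: PC=1 exec 'MOV B, 3'. After: A=5 B=3 C=0 D=0 ZF=0 PC=2
Step 3: PC=2 exec 'SUB A, B'. After: A=2 B=3 C=0 D=0 ZF=0 PC=3
Step 4: PC=3 exec 'JNZ 5'. After: A=2 B=3 C=0 D=0 ZF=0 PC=5
Step 5: PC=5 exec 'HALT'. After: A=2 B=3 C=0 D=0 ZF=0 PC=5 HALTED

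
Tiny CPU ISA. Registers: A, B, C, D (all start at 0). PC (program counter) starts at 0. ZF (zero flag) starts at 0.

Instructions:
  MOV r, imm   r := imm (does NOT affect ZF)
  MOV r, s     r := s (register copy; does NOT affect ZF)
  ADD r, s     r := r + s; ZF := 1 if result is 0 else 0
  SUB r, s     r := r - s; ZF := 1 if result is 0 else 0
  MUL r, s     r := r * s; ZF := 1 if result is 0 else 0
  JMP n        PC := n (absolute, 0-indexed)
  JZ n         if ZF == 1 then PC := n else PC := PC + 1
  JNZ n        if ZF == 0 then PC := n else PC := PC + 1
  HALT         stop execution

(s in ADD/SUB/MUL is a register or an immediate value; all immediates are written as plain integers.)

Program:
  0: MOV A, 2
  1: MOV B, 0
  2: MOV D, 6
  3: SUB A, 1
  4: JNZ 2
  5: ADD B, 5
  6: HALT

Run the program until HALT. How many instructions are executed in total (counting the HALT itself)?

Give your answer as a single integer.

Answer: 10

Derivation:
Step 1: PC=0 exec 'MOV A, 2'. After: A=2 B=0 C=0 D=0 ZF=0 PC=1
Step 2: PC=1 exec 'MOV B, 0'. After: A=2 B=0 C=0 D=0 ZF=0 PC=2
Step 3: PC=2 exec 'MOV D, 6'. After: A=2 B=0 C=0 D=6 ZF=0 PC=3
Step 4: PC=3 exec 'SUB A, 1'. After: A=1 B=0 C=0 D=6 ZF=0 PC=4
Step 5: PC=4 exec 'JNZ 2'. After: A=1 B=0 C=0 D=6 ZF=0 PC=2
Step 6: PC=2 exec 'MOV D, 6'. After: A=1 B=0 C=0 D=6 ZF=0 PC=3
Step 7: PC=3 exec 'SUB A, 1'. After: A=0 B=0 C=0 D=6 ZF=1 PC=4
Step 8: PC=4 exec 'JNZ 2'. After: A=0 B=0 C=0 D=6 ZF=1 PC=5
Step 9: PC=5 exec 'ADD B, 5'. After: A=0 B=5 C=0 D=6 ZF=0 PC=6
Step 10: PC=6 exec 'HALT'. After: A=0 B=5 C=0 D=6 ZF=0 PC=6 HALTED
Total instructions executed: 10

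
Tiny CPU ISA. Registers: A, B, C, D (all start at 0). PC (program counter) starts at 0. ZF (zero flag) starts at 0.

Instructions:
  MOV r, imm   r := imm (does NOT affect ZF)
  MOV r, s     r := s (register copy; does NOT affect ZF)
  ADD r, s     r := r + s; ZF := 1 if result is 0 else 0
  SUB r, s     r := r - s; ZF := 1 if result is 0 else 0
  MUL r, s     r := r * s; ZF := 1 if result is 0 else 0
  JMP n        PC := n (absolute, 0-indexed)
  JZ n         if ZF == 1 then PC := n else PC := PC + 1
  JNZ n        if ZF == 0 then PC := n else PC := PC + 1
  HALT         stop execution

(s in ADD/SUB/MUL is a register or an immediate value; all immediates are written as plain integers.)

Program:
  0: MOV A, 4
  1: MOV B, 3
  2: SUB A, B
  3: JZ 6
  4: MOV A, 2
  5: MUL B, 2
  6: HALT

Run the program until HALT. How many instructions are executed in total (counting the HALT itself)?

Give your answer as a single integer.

Step 1: PC=0 exec 'MOV A, 4'. After: A=4 B=0 C=0 D=0 ZF=0 PC=1
Step 2: PC=1 exec 'MOV B, 3'. After: A=4 B=3 C=0 D=0 ZF=0 PC=2
Step 3: PC=2 exec 'SUB A, B'. After: A=1 B=3 C=0 D=0 ZF=0 PC=3
Step 4: PC=3 exec 'JZ 6'. After: A=1 B=3 C=0 D=0 ZF=0 PC=4
Step 5: PC=4 exec 'MOV A, 2'. After: A=2 B=3 C=0 D=0 ZF=0 PC=5
Step 6: PC=5 exec 'MUL B, 2'. After: A=2 B=6 C=0 D=0 ZF=0 PC=6
Step 7: PC=6 exec 'HALT'. After: A=2 B=6 C=0 D=0 ZF=0 PC=6 HALTED
Total instructions executed: 7

Answer: 7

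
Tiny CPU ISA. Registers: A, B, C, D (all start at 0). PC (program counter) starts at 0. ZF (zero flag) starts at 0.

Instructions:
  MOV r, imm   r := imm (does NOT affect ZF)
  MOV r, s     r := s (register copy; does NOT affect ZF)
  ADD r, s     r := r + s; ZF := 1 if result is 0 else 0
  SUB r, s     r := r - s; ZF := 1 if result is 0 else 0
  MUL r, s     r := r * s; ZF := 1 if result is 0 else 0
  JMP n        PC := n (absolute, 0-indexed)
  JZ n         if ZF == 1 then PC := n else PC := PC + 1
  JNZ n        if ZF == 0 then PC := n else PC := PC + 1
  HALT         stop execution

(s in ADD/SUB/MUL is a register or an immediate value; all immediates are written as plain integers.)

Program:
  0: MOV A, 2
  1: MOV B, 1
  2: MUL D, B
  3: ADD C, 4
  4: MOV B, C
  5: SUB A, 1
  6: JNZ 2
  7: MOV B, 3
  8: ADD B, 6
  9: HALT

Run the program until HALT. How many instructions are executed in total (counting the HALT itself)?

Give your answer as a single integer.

Step 1: PC=0 exec 'MOV A, 2'. After: A=2 B=0 C=0 D=0 ZF=0 PC=1
Step 2: PC=1 exec 'MOV B, 1'. After: A=2 B=1 C=0 D=0 ZF=0 PC=2
Step 3: PC=2 exec 'MUL D, B'. After: A=2 B=1 C=0 D=0 ZF=1 PC=3
Step 4: PC=3 exec 'ADD C, 4'. After: A=2 B=1 C=4 D=0 ZF=0 PC=4
Step 5: PC=4 exec 'MOV B, C'. After: A=2 B=4 C=4 D=0 ZF=0 PC=5
Step 6: PC=5 exec 'SUB A, 1'. After: A=1 B=4 C=4 D=0 ZF=0 PC=6
Step 7: PC=6 exec 'JNZ 2'. After: A=1 B=4 C=4 D=0 ZF=0 PC=2
Step 8: PC=2 exec 'MUL D, B'. After: A=1 B=4 C=4 D=0 ZF=1 PC=3
Step 9: PC=3 exec 'ADD C, 4'. After: A=1 B=4 C=8 D=0 ZF=0 PC=4
Step 10: PC=4 exec 'MOV B, C'. After: A=1 B=8 C=8 D=0 ZF=0 PC=5
Step 11: PC=5 exec 'SUB A, 1'. After: A=0 B=8 C=8 D=0 ZF=1 PC=6
Step 12: PC=6 exec 'JNZ 2'. After: A=0 B=8 C=8 D=0 ZF=1 PC=7
Step 13: PC=7 exec 'MOV B, 3'. After: A=0 B=3 C=8 D=0 ZF=1 PC=8
Step 14: PC=8 exec 'ADD B, 6'. After: A=0 B=9 C=8 D=0 ZF=0 PC=9
Step 15: PC=9 exec 'HALT'. After: A=0 B=9 C=8 D=0 ZF=0 PC=9 HALTED
Total instructions executed: 15

Answer: 15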